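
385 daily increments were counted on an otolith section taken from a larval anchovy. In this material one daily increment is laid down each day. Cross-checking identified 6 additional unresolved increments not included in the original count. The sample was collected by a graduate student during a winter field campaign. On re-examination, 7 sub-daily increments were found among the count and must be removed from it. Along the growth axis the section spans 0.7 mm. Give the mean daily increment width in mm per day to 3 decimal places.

0.002 mm per day

After corrections the count is 385 − 7 + 6 = 384 daily increments.
Mean rate = 0.7 mm / 384 days ≈ 0.002 mm per day.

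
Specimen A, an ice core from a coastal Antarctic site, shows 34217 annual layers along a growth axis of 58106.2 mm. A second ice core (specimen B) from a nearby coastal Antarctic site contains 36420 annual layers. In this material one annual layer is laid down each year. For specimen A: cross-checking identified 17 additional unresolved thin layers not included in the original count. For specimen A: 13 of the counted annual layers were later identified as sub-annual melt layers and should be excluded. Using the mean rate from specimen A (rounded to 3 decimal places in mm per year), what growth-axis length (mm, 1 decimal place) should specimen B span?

61841.2 mm

Specimen A: adjusted count: 34217 − 13 + 17 = 34221 annual layers.
A: Mean rate = 58106.2 mm / 34221 years ≈ 1.698 mm/year.
For B, 1.698 mm/year × 36420 years = 61841.2 mm.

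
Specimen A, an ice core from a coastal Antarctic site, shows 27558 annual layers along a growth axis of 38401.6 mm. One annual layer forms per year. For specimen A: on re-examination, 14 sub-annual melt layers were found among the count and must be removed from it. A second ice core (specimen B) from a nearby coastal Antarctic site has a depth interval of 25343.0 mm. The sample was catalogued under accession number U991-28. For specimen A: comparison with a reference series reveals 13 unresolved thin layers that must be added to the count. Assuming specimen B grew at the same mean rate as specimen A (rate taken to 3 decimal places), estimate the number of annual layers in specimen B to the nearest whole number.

18180 annual layers

Specimen A: true annual layer count = 27558 − 14 + 13 = 27557.
A: 38401.6 mm over 27557 years gives 38401.6 / 27557 ≈ 1.394 mm/yr.
B spans 25343.0 / 1.394 = 18180.06 years ≈ 18180 annual layers.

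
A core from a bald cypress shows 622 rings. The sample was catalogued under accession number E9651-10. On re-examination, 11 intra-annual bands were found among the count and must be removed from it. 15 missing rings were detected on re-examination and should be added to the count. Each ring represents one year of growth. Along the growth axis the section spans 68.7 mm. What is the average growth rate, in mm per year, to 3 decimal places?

0.110 mm per year

True ring count = 622 − 11 + 15 = 626.
Extension rate ≈ 68.7 / 626 = 0.110 mm per year.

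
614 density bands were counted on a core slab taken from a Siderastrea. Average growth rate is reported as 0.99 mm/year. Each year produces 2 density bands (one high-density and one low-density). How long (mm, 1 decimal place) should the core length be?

303.9 mm

With 2 density bands per year, 614 / 2 = 307 years.
Predicted length = 0.99 mm/year × 307 years = 303.9 mm.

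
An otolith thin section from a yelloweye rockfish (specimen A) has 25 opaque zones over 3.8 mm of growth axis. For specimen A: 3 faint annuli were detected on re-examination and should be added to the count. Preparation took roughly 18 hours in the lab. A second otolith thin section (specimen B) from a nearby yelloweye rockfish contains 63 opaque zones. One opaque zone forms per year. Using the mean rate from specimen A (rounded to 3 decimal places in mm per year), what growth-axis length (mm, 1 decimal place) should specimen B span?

8.6 mm

Specimen A: true opaque zone count = 25 + 3 = 28.
A: 3.8 mm over 28 years gives 3.8 / 28 ≈ 0.136 mm per year.
For B, 0.136 mm/year × 63 years = 8.6 mm.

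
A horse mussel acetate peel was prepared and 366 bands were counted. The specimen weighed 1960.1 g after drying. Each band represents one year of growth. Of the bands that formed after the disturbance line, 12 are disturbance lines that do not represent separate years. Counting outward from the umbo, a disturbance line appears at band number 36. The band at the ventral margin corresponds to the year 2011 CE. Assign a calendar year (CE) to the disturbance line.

1693 CE

Between band 36 and the ventral margin there are 366 − 36 = 330 bands.
Excluding 12 false bands: 330 − 12 = 318.
2011 − 318 = 1693 CE.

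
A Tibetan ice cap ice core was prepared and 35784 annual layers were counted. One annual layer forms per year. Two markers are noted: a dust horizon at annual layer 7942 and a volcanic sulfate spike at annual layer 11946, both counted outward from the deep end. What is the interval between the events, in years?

The two markers are separated by 11946 − 7942 = 4004 annual layers.
One annual layer per year makes the interval 4004 years.

4004 years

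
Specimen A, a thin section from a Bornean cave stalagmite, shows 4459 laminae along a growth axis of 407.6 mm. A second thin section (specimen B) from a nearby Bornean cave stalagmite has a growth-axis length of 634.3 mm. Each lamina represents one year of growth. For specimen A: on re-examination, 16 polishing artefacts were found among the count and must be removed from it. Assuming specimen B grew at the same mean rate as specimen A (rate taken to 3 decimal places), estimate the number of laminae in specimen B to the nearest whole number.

6895 laminae

Specimen A: adjusted count: 4459 − 16 = 4443 laminae.
A: Extension rate ≈ 407.6 / 4443 = 0.092 mm/year.
For B, 634.3 / 0.092 = 6894.57 years ≈ 6895 laminae.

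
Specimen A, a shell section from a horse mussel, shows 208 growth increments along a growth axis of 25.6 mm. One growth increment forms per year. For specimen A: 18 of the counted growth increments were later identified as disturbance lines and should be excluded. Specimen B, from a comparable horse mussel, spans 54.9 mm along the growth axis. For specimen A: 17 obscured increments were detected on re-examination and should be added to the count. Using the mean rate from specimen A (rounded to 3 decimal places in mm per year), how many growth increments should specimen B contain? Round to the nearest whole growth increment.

Specimen A: adjusted count: 208 − 18 + 17 = 207 growth increments.
A: 25.6 mm over 207 years gives 25.6 / 207 ≈ 0.124 mm/yr.
Specimen B: 54.9 mm / 0.124 mm per year = 442.74 years ≈ 443 growth increments.

443 growth increments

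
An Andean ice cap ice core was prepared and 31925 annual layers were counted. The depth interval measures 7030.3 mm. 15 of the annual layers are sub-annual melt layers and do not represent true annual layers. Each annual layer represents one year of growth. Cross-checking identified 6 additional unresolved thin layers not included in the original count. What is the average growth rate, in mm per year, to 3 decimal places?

After corrections the count is 31925 − 15 + 6 = 31916 annual layers.
Mean rate = 7030.3 mm / 31916 years ≈ 0.220 mm per year.

0.220 mm per year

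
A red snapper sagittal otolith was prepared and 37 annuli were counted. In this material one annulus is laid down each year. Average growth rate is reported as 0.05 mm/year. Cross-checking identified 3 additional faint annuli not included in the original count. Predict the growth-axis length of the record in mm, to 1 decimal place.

2.0 mm

True annulus count = 37 + 3 = 40.
40 years at 0.05 mm/year gives 0.05 × 40 = 2.0 mm.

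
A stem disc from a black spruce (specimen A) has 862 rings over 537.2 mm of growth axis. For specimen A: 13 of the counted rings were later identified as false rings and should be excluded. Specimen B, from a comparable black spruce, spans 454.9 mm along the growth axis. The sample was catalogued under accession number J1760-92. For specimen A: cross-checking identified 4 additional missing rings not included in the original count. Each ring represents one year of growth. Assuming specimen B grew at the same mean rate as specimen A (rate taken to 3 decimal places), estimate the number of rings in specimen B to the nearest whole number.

722 rings

Specimen A: true ring count = 862 − 13 + 4 = 853.
A: Mean rate = 537.2 mm / 853 years ≈ 0.630 mm/yr.
B spans 454.9 / 0.630 = 722.06 years ≈ 722 rings.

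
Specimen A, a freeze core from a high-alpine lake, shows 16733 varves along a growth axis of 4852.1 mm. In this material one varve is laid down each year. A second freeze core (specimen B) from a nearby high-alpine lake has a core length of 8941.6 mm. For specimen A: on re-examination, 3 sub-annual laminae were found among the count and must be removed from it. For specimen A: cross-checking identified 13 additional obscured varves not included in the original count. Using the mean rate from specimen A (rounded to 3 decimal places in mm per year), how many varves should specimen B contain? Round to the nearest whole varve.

Specimen A: after corrections the count is 16733 − 3 + 13 = 16743 varves.
A: 4852.1 mm over 16743 years gives 4852.1 / 16743 ≈ 0.290 mm/yr.
Specimen B: 8941.6 mm / 0.290 mm per year = 30833.10 years ≈ 30833 varves.

30833 varves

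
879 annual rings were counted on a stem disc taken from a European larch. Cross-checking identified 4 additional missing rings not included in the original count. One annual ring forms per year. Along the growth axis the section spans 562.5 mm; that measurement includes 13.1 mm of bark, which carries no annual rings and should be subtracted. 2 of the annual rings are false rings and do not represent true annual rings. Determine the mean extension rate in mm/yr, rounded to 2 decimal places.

After corrections the count is 879 − 2 + 4 = 881 annual rings.
Net length = 562.5 − 13.1 = 549.4 mm.
549.4 mm over 881 years gives 549.4 / 881 ≈ 0.62 mm/yr.

0.62 mm/yr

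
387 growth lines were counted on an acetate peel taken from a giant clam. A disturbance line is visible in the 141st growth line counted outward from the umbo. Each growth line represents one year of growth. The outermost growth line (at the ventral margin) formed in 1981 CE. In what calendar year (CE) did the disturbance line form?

The disturbance line sits at growth line 141 from the umbo, so 387 − 141 = 246 growth lines formed after it.
Counting back 246 years from 1981 CE places the disturbance line in 1981 − 246 = 1735 CE.

1735 CE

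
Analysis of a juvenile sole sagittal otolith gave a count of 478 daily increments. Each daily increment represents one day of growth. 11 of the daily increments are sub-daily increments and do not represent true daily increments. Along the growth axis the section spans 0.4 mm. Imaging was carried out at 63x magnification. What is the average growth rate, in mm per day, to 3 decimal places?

0.001 mm per day

Correcting the raw count gives 478 − 11 = 467 true daily increments.
Extension rate ≈ 0.4 / 467 = 0.001 mm per day.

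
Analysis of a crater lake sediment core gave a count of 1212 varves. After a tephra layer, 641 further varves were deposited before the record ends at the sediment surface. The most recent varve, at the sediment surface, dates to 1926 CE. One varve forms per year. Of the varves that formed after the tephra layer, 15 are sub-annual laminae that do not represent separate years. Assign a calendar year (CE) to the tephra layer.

There are 641 varves younger than the tephra layer.
Removing the 15 false varves leaves 641 − 15 = 626 true varves beyond the tephra layer.
The varve at the sediment surface is 1926 CE, so the tephra layer dates to 1926 − 626 = 1300 CE.

1300 CE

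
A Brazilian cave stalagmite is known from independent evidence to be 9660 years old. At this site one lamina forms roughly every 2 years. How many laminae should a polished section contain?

4830 laminae

Expected laminae: 9660 / 2 = 4830.
So 4830 laminae should be present.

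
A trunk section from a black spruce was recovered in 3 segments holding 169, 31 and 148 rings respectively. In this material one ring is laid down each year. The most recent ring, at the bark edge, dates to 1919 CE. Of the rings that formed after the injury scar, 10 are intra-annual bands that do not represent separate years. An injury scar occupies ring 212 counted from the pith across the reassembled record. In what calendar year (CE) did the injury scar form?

Total rings = 169 + 31 + 148 = 348.
Between ring 212 and the bark edge there are 348 − 212 = 136 rings.
Removing the 10 false rings leaves 136 − 10 = 126 true rings beyond the injury scar.
Counting back 126 years from 1919 CE places the injury scar in 1919 − 126 = 1793 CE.

1793 CE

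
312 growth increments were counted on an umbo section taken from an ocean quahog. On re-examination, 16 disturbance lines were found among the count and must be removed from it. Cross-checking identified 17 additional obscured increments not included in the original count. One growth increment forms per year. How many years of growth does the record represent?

Adjusted count: 312 − 16 + 17 = 313 growth increments.
With a one-to-one growth increment periodicity this is 313 years.

313 years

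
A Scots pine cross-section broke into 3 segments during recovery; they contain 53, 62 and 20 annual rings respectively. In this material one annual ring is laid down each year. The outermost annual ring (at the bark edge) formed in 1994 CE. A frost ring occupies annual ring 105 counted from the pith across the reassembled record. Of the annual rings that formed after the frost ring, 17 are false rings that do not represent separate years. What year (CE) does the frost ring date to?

1981 CE

Total annual rings = 53 + 62 + 20 = 135.
The frost ring sits at annual ring 105 from the pith, so 135 − 105 = 30 annual rings formed after it.
30 − 17 false = 13 true annual rings after the frost ring.
Counting back 13 years from 1994 CE places the frost ring in 1994 − 13 = 1981 CE.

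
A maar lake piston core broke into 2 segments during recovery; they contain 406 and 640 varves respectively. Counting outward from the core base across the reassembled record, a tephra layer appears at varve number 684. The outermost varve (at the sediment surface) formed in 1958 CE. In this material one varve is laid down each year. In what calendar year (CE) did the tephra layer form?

1596 CE

Total varves = 406 + 640 = 1046.
Between varve 684 and the sediment surface there are 1046 − 684 = 362 varves.
The varve at the sediment surface is 1958 CE, so the tephra layer dates to 1958 − 362 = 1596 CE.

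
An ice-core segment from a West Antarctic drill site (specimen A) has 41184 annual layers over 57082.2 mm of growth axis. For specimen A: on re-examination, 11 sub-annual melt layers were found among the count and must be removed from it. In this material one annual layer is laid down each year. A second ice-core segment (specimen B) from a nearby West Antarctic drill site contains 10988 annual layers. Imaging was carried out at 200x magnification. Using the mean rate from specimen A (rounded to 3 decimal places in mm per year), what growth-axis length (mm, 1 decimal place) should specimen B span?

Specimen A: after corrections the count is 41184 − 11 = 41173 annual layers.
A: Extension rate ≈ 57082.2 / 41173 = 1.386 mm/yr.
Length of B = 1.386 × 10988 = 15229.4 mm.

15229.4 mm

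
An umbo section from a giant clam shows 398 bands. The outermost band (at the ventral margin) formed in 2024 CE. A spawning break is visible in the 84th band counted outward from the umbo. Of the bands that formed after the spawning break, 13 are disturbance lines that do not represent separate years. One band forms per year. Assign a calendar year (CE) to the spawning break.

1723 CE

The spawning break sits at band 84 from the umbo, so 398 − 84 = 314 bands formed after it.
Removing the 13 false bands leaves 314 − 13 = 301 true bands beyond the spawning break.
The band at the ventral margin is 2024 CE, so the spawning break dates to 2024 − 301 = 1723 CE.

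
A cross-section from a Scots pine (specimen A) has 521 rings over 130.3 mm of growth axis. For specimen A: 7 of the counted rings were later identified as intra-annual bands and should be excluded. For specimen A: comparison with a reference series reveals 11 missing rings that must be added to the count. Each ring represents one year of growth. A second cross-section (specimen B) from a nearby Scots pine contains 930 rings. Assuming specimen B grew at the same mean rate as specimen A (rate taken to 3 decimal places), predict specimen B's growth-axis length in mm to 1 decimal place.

Specimen A: after corrections the count is 521 − 7 + 11 = 525 rings.
A: Mean rate = 130.3 mm / 525 years ≈ 0.248 mm/year.
For B, 0.248 mm/year × 930 years = 230.6 mm.

230.6 mm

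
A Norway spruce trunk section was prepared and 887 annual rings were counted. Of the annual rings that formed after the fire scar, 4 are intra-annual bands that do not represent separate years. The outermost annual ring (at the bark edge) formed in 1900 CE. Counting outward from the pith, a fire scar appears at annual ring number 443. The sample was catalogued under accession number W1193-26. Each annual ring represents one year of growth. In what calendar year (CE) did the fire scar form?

The fire scar sits at annual ring 443 from the pith, so 887 − 443 = 444 annual rings formed after it.
444 − 4 false = 440 true annual rings after the fire scar.
1900 − 440 = 1460 CE.

1460 CE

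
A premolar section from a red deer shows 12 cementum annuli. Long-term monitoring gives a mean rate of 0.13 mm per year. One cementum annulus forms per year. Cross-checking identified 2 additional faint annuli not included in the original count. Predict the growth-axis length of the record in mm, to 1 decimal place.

1.8 mm

True cementum annulus count = 12 + 2 = 14.
Predicted length = 0.13 mm/year × 14 years = 1.8 mm.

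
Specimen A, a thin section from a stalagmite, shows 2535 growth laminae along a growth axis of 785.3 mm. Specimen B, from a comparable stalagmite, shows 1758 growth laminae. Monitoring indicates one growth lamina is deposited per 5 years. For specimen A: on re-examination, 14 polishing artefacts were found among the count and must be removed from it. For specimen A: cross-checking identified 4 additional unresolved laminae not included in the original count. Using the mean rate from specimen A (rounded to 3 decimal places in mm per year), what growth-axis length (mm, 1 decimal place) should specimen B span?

Specimen A: correcting the raw count gives 2535 − 14 + 4 = 2525 true growth laminae.
Specimen A: multiplying by 5 years per growth lamina: 2525 × 5 = 12625 years.
A: Extension rate ≈ 785.3 / 12625 = 0.062 mm/yr.
Specimen B: 1758 growth laminae at 5 years each span 1758 × 5 = 8790 years. Length of B = 0.062 × 8790 = 545.0 mm.

545.0 mm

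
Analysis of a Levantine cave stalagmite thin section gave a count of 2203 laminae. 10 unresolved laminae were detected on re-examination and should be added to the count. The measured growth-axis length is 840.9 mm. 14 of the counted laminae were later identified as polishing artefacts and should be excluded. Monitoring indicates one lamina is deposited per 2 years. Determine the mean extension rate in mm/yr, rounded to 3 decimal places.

0.191 mm/yr

True lamina count = 2203 − 14 + 10 = 2199.
Multiplying by 2 years per lamina: 2199 × 2 = 4398 years.
Mean rate = 840.9 mm / 4398 years ≈ 0.191 mm/yr.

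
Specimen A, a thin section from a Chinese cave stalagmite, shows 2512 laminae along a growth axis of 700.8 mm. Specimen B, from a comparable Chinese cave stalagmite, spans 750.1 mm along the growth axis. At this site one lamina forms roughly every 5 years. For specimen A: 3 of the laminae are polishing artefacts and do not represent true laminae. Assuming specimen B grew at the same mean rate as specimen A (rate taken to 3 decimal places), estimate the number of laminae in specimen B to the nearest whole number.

2679 laminae

Specimen A: true lamina count = 2512 − 3 = 2509.
Specimen A: at 5 years per lamina, 2509 × 5 = 12545 years.
A: Mean rate = 700.8 mm / 12545 years ≈ 0.056 mm per year.
Specimen B: 750.1 mm / 0.056 mm per year = 13394.64 years; at 5 years per lamina that is 13394.64 / 5 ≈ 2679 laminae.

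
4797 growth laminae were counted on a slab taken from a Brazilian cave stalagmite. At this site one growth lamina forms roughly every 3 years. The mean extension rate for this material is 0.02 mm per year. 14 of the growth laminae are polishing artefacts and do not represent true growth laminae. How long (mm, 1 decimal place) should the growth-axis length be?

287.0 mm

After corrections the count is 4797 − 14 = 4783 growth laminae.
At 3 years per growth lamina, 4783 × 3 = 14349 years.
14349 years at 0.02 mm/year gives 0.02 × 14349 = 287.0 mm.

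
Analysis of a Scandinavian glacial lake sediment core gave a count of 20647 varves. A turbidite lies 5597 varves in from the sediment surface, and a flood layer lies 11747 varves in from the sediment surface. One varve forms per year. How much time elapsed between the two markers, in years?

Separation: 11747 − 5597 = 6150 varves.
At one varve per year, 6150 years elapsed between them.

6150 yr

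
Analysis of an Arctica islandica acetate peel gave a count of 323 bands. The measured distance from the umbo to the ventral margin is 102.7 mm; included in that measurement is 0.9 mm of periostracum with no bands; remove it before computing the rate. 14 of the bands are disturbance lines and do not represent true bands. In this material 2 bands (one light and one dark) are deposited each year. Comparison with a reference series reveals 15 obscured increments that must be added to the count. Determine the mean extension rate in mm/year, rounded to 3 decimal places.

0.628 mm/year

Correcting the raw count gives 323 − 14 + 15 = 324 true bands.
With 2 bands per year, 324 / 2 = 162 years.
The growth record spans 102.7 − 0.9 = 101.8 mm.
101.8 mm over 162 years gives 101.8 / 162 ≈ 0.628 mm/year.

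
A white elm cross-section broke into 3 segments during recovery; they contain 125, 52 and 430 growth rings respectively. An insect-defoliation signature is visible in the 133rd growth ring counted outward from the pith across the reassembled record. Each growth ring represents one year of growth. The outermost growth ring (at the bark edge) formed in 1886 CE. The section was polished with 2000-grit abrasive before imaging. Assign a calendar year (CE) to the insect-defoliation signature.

1412 CE

Total growth rings = 125 + 52 + 430 = 607.
The insect-defoliation signature sits at growth ring 133 from the pith, so 607 − 133 = 474 growth rings formed after it.
1886 − 474 = 1412 CE.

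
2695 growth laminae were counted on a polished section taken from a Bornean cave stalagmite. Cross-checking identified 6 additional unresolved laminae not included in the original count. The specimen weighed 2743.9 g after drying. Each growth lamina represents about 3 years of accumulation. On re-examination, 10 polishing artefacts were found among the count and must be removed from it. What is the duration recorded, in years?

8073 years

Correcting the raw count gives 2695 − 10 + 6 = 2691 true growth laminae.
Multiplying by 3 years per growth lamina: 2691 × 3 = 8073 years.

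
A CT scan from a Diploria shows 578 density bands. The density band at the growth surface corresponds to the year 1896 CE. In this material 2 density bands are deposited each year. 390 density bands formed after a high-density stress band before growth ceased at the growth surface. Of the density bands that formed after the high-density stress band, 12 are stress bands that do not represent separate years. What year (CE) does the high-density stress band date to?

390 density bands formed after the high-density stress band.
390 − 12 false = 378 true density bands after the high-density stress band.
Dividing by 2 density bands per year: 378 / 2 = 189 years.
1896 − 189 = 1707 CE.

1707 CE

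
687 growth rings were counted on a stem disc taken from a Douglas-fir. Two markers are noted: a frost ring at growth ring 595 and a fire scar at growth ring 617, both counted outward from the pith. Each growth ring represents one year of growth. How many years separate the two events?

22 yr

The two markers are separated by 617 − 595 = 22 growth rings.
One growth ring per year makes the interval 22 years.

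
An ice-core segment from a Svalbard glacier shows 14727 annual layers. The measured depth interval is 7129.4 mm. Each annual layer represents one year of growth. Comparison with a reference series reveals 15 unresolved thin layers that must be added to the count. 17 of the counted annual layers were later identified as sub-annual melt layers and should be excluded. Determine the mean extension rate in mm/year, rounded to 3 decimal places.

True annual layer count = 14727 − 17 + 15 = 14725.
Extension rate ≈ 7129.4 / 14725 = 0.484 mm/year.

0.484 mm/year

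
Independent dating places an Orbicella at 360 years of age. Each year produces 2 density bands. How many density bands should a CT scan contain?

720 density bands

360 years at 2 density bands per year gives 360 × 2 = 720 density bands.
So 720 density bands should be present.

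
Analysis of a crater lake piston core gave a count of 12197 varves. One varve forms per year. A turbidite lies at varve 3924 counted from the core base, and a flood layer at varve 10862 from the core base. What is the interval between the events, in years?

Separation: 10862 − 3924 = 6938 varves.
One varve per year makes the interval 6938 years.

6938 years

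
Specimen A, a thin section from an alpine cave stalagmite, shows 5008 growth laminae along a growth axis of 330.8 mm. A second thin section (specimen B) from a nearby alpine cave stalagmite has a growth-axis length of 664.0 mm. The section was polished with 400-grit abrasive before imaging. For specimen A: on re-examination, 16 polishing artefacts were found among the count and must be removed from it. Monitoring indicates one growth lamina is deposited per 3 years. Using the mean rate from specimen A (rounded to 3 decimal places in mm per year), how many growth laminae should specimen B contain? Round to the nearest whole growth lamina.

Specimen A: true growth lamina count = 5008 − 16 = 4992.
Specimen A: at 3 years per growth lamina, 4992 × 3 = 14976 years.
A: Extension rate ≈ 330.8 / 14976 = 0.022 mm/yr.
B spans 664.0 / 0.022 = 30181.82 years; at 3 years per growth lamina that is 30181.82 / 3 ≈ 10061 growth laminae.

10061 growth laminae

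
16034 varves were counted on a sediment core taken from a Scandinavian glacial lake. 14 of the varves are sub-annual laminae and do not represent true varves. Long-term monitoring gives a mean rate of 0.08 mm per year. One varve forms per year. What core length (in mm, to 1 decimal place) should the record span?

1281.6 mm

True varve count = 16034 − 14 = 16020.
Length ≈ 0.08 × 16020 = 1281.6 mm.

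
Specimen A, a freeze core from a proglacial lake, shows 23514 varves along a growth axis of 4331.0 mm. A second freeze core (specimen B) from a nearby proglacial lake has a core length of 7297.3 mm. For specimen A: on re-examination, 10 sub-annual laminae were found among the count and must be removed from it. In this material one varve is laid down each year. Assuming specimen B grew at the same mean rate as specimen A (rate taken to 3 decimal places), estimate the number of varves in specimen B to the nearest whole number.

Specimen A: correcting the raw count gives 23514 − 10 = 23504 true varves.
A: Extension rate ≈ 4331.0 / 23504 = 0.184 mm/yr.
For B, 7297.3 / 0.184 = 39659.24 years ≈ 39659 varves.

39659 varves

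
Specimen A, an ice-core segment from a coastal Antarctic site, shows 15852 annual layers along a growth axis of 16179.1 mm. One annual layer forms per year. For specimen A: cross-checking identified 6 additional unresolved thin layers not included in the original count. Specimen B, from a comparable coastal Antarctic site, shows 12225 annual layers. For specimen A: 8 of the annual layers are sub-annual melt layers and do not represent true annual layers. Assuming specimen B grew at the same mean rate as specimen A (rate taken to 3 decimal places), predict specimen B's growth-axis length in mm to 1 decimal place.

Specimen A: correcting the raw count gives 15852 − 8 + 6 = 15850 true annual layers.
A: Mean rate = 16179.1 mm / 15850 years ≈ 1.021 mm/year.
B's length ≈ 1.021 × 12225 = 12481.7 mm.

12481.7 mm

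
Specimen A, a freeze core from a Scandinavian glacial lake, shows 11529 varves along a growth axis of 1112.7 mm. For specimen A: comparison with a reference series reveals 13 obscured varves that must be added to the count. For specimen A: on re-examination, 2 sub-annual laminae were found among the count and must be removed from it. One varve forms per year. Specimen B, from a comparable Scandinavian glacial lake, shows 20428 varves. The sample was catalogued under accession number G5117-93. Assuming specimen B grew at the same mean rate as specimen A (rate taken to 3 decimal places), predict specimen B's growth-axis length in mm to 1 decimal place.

1961.1 mm

Specimen A: after corrections the count is 11529 − 2 + 13 = 11540 varves.
A: 1112.7 mm over 11540 years gives 1112.7 / 11540 ≈ 0.096 mm/yr.
Length of B = 0.096 × 20428 = 1961.1 mm.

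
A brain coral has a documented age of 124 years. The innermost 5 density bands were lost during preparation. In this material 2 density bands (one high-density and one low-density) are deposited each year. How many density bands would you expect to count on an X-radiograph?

Expected density bands: 124 × 2 = 248.
Subtracting the 5 density bands not captured gives 248 − 5 = 243 density bands in the record.

243 density bands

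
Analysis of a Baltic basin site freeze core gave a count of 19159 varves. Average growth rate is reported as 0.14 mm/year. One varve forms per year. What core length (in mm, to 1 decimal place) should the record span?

19159 years of growth are recorded.
Predicted length = 0.14 mm/year × 19159 years = 2682.3 mm.

2682.3 mm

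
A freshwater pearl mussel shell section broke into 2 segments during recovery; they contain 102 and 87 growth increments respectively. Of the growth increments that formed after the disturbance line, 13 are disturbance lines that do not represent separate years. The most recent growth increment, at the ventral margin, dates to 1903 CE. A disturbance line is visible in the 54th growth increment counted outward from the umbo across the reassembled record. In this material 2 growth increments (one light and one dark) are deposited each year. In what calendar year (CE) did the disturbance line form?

1842 CE

Total growth increments = 102 + 87 = 189.
Between growth increment 54 and the ventral margin there are 189 − 54 = 135 growth increments.
Excluding 13 false growth increments: 135 − 13 = 122.
122 growth increments at 2 per year is 122 / 2 = 61 years.
1903 − 61 = 1842 CE.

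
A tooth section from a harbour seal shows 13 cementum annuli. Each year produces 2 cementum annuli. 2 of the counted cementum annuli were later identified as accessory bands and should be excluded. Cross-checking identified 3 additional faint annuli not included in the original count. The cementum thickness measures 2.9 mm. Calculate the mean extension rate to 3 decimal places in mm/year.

After corrections the count is 13 − 2 + 3 = 14 cementum annuli.
Dividing by 2 cementum annuli per year: 14 / 2 = 7 years.
2.9 mm over 7 years gives 2.9 / 7 ≈ 0.414 mm/year.

0.414 mm/year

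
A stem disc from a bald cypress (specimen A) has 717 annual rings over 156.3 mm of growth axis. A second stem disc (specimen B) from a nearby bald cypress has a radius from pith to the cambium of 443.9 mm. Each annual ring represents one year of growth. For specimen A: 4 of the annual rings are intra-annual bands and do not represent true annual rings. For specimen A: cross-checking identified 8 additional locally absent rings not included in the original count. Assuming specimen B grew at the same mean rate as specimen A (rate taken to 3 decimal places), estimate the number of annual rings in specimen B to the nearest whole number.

Specimen A: adjusted count: 717 − 4 + 8 = 721 annual rings.
A: Extension rate ≈ 156.3 / 721 = 0.217 mm per year.
B spans 443.9 / 0.217 = 2045.62 years ≈ 2046 annual rings.

2046 annual rings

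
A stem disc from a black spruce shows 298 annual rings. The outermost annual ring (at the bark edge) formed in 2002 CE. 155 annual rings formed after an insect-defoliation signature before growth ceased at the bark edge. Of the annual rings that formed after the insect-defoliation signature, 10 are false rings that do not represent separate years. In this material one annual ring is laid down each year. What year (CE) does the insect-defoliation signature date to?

155 annual rings formed after the insect-defoliation signature.
Excluding 10 false annual rings: 155 − 10 = 145.
2002 − 145 = 1857 CE.

1857 CE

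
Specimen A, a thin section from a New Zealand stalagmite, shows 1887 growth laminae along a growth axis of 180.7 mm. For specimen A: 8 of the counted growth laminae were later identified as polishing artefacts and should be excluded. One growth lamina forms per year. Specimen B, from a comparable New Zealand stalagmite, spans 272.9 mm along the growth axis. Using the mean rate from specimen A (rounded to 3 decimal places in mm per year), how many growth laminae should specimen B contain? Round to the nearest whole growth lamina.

2843 growth laminae

Specimen A: true growth lamina count = 1887 − 8 = 1879.
A: Mean rate = 180.7 mm / 1879 years ≈ 0.096 mm/year.
For B, 272.9 / 0.096 = 2842.71 years ≈ 2843 growth laminae.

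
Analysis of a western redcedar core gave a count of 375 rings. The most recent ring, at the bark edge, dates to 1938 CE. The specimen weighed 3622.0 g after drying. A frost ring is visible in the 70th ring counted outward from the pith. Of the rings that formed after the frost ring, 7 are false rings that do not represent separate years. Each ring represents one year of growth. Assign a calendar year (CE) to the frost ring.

Between ring 70 and the bark edge there are 375 − 70 = 305 rings.
Removing the 7 false rings leaves 305 − 7 = 298 true rings beyond the frost ring.
Counting back 298 years from 1938 CE places the frost ring in 1938 − 298 = 1640 CE.

1640 CE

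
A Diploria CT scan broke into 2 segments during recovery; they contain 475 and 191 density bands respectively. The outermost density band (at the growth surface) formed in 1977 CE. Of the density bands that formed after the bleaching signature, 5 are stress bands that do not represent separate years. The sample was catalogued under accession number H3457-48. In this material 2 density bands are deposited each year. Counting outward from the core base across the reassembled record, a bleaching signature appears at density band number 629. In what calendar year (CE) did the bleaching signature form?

Total density bands = 475 + 191 = 666.
666 − 629 = 37 density bands lie beyond the bleaching signature toward the growth surface.
Removing the 5 false density bands leaves 37 − 5 = 32 true density bands beyond the bleaching signature.
With 2 density bands per year, 32 / 2 = 16 years.
Counting back 16 years from 1977 CE places the bleaching signature in 1977 − 16 = 1961 CE.

1961 CE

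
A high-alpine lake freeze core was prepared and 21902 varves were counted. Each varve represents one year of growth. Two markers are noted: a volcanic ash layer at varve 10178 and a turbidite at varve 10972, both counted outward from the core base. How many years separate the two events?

10972 − 10178 = 794 varves lie between the two events.
That is 794 years at one varve per year.

794 years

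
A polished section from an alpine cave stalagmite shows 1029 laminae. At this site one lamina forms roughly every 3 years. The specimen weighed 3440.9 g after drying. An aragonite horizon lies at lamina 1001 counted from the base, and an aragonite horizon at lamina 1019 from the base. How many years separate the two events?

54 yr

1019 − 1001 = 18 laminae lie between the two events.
18 laminae at 3 years each span 18 × 3 = 54 years.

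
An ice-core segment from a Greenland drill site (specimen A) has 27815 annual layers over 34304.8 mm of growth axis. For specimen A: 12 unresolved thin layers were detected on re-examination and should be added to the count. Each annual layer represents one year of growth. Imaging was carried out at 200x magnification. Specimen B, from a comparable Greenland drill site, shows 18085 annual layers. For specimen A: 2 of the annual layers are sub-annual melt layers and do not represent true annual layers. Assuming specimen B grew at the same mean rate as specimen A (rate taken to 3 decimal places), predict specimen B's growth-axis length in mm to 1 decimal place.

22298.8 mm

Specimen A: correcting the raw count gives 27815 − 2 + 12 = 27825 true annual layers.
A: Mean rate = 34304.8 mm / 27825 years ≈ 1.233 mm/yr.
Length of B = 1.233 × 18085 = 22298.8 mm.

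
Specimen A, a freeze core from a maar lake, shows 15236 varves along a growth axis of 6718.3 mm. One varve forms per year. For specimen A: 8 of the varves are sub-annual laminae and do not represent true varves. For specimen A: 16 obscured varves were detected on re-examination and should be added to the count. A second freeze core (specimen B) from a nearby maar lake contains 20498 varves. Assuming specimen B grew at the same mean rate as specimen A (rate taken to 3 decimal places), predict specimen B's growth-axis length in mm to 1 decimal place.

9039.6 mm

Specimen A: correcting the raw count gives 15236 − 8 + 16 = 15244 true varves.
A: Extension rate ≈ 6718.3 / 15244 = 0.441 mm/year.
Length of B = 0.441 × 20498 = 9039.6 mm.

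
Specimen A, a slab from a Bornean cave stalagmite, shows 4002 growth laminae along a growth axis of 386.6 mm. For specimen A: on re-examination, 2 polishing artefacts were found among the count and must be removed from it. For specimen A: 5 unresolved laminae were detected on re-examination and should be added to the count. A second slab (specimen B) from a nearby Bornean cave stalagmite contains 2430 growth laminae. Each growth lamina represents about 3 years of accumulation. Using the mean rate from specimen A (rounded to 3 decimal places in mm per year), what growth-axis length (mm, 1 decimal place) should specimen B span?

Specimen A: true growth lamina count = 4002 − 2 + 5 = 4005.
Specimen A: at 3 years per growth lamina, 4005 × 3 = 12015 years.
A: Mean rate = 386.6 mm / 12015 years ≈ 0.032 mm per year.
Specimen B: multiplying by 3 years per growth lamina: 2430 × 3 = 7290 years. For B, 0.032 mm/year × 7290 years = 233.3 mm.

233.3 mm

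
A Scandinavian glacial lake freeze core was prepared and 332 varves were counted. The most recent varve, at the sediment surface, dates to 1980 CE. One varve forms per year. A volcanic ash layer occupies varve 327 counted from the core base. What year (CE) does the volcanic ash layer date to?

1975 CE

Between varve 327 and the sediment surface there are 332 − 327 = 5 varves.
Counting back 5 years from 1980 CE places the volcanic ash layer in 1980 − 5 = 1975 CE.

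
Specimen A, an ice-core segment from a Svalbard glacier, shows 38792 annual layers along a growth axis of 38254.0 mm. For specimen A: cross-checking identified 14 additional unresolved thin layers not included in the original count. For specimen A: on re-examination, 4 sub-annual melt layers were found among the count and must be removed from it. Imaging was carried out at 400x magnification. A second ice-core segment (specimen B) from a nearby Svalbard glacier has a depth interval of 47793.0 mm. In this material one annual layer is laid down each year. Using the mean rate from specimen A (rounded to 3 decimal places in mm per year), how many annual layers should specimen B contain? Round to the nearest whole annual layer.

Specimen A: correcting the raw count gives 38792 − 4 + 14 = 38802 true annual layers.
A: Mean rate = 38254.0 mm / 38802 years ≈ 0.986 mm per year.
B spans 47793.0 / 0.986 = 48471.60 years ≈ 48472 annual layers.

48472 annual layers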